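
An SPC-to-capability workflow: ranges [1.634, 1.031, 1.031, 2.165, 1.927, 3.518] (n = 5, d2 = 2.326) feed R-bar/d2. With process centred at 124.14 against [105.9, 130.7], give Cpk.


R_bar = (1.634 + 1.031 + 1.031 + 2.165 + 1.927 + 3.518) / 6 = 1.8843333
sigma = R_bar / d2 = 1.8843333 / 2.326 = 0.8101175
Cp = (USL - LSL)/(6*sigma) = (130.7 - 105.9)/(6*0.8101175) = 5.1021
Cpu = (130.7 - 124.14)/(3*0.8101175) = 2.6992
Cpl = (124.14 - 105.9)/(3*0.8101175) = 7.5051
Cpk = min(Cpu, Cpl) = 2.6992

2.6992


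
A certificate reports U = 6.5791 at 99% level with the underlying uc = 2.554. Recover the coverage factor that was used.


k = U / uc
k = 6.5791 / 2.554
k = 2.576

2.576


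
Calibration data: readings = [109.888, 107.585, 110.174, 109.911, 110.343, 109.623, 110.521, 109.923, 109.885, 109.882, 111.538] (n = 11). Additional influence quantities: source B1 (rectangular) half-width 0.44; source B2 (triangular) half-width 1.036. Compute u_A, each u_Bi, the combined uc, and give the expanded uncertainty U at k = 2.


mean = (109.888 + 107.585 + 110.174 + 109.911 + 110.343 + 109.623 + 110.521 + 109.923 + 109.885 + 109.882 + 111.538) / 11 = 109.9339091
s = sqrt(sum((x - mean)^2)/(n-1)) = 0.93619757
u_A = s / sqrt(n) = 0.93619757 / sqrt(11) = 0.28227419
u_B1 = 0.44 / sqrt(3) = 0.25403412
u_B2 = 1.036 / sqrt(6) = 0.42294523
uc = sqrt(0.28227419^2 + 0.25403412^2 + 0.42294523^2) = 0.56841422
U = k * uc = 2 * 0.56841422
U = 1.1368

1.1368


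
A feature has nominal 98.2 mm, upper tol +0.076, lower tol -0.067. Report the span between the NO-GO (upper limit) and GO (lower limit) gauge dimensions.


GO = nominal - lower_tol (smallest hole = maximum material condition)
GO = 98.2 - 0.067 = 98.133
NO-GO = nominal + upper_tol (largest hole = least material condition)
NO-GO = 98.2 + 0.076 = 98.276
spread = NO-GO - GO = 98.276 - 98.133 = 0.1430

0.1430


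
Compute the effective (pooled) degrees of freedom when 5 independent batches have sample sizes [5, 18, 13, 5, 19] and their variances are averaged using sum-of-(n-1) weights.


nu = sum_i (n_i - 1)
nu = ((5 - 1) + (18 - 1) + (13 - 1) + (5 - 1) + (19 - 1))
nu = 4 + 17 + 12 + 4 + 18
nu = 55

55


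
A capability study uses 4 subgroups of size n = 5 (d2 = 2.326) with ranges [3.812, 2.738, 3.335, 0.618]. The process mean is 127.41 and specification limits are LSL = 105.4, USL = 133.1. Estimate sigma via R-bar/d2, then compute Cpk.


R_bar = (3.812 + 2.738 + 3.335 + 0.618) / 4 = 2.62575
sigma = R_bar / d2 = 2.62575 / 2.326 = 1.1288693
Cp = (USL - LSL)/(6*sigma) = (133.1 - 105.4)/(6*1.1288693) = 4.0896
Cpu = (133.1 - 127.41)/(3*1.1288693) = 1.6801
Cpl = (127.41 - 105.4)/(3*1.1288693) = 6.4991
Cpk = min(Cpu, Cpl) = 1.6801

1.6801


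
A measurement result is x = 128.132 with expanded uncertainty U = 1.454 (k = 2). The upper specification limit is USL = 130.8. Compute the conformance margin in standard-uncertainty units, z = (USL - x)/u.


u = U / k = 1.454 / 2 = 0.727
margin = |USL - x| = |130.8 - 128.132| = 2.668
z = margin / u = 2.668 / 0.727
z = 3.6699

3.6699


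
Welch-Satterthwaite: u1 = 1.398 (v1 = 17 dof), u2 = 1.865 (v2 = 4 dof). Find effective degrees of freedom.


uc = sqrt(u1^2 + u2^2) = sqrt(1.398^2 + 1.865^2) = 2.3308001
v_eff = uc^4 / (u1^4/v1 + u2^4/v2)
= 2.3308001^4 / (1.398^4/17 + 1.865^4/4)
= 29.513459 / 3.2492002
v_eff = 9.0833

9.0833


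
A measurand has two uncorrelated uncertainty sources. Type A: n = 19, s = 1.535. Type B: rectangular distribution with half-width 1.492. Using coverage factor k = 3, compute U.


u_A = s / sqrt(n) = 1.535 / sqrt(19) = 0.35215315
u_B = half_width / sqrt(3) = 1.492 / sqrt(3) = 0.8614066
uc = sqrt(u_A^2 + u_B^2) = sqrt(0.35215315^2 + 0.8614066^2) = 0.93060903
U = k * uc = 3 * 0.93060903
U = 2.7918

2.7918


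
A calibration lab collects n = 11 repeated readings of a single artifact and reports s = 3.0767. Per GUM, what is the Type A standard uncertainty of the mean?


u_A = s / sqrt(n)
u_A = 3.0767 / sqrt(11)
u_A = 3.0767 / 3.3166248
u_A = 0.9277

0.9277


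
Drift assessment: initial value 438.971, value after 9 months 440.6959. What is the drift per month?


rate = (v2 - v1) / months
= (440.6959 - 438.971) / 9
= 1.7249 / 9
= 0.1917

0.1917


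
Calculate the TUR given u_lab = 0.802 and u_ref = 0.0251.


TUR = u_lab / u_ref
= 0.802 / 0.0251
= 31.9522

31.9522


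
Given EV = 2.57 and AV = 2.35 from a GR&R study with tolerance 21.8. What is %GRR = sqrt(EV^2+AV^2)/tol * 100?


GRR = sqrt(EV^2 + AV^2) = sqrt(2.57^2 + 2.35^2) = 3.4824417
%GRR = GRR / tol * 100 = 3.4824417 / 21.8 * 100
%GRR = 15.9745

15.9745


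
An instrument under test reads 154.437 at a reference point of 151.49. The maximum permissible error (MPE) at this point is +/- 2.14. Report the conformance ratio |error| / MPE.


e = indication - reference = 154.437 - 151.49 = 2.9470
|e| = 2.9470
ratio = |e| / MPE = 2.9470 / 2.14
ratio = 1.3771

1.3771


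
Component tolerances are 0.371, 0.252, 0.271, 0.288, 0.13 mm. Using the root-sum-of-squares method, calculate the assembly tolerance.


RSS = sqrt(0.371^2 + 0.252^2 + 0.271^2 + 0.288^2 + 0.13^2)
= sqrt(0.37443)
= 0.6119

0.6119


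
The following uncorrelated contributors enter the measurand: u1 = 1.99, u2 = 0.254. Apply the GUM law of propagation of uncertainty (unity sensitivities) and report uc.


uc = sqrt(1.99^2 + 0.254^2)
uc = sqrt(4.024616)
uc = 2.0061

2.0061


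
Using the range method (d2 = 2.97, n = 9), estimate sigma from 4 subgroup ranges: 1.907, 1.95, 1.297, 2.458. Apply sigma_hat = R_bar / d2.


R_bar = (1.907 + 1.95 + 1.297 + 2.458) / 4
R_bar = 7.612 / 4 = 1.903
sigma_hat = R_bar / d2 = 1.903 / 2.97 = 0.6407

0.6407


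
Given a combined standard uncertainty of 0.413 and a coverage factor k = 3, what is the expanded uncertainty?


U = k * uc
U = 3 * 0.413
U = 1.2390

1.2390


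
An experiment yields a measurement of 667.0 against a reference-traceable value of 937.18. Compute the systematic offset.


Systematic error = measured - true
= 667.0 - 937.18
= -270.1800

-270.1800


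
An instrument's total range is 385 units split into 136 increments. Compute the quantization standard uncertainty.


resolution = range / divisions
resolution = 385 / 136 = 2.8308824
u_res = resolution / (2*sqrt(3))
u_res = 2.8308824 / 3.4641016
u_res = 0.8172

0.8172


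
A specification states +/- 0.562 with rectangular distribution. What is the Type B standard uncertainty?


u_B = half_width / sqrt(3)
u_B = 0.562 / 1.7320508
u_B = 0.3245

0.3245


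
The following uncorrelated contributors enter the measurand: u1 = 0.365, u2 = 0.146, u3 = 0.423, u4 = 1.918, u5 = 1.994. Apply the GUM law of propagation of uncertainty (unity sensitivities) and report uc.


uc = sqrt(0.365^2 + 0.146^2 + 0.423^2 + 1.918^2 + 1.994^2)
uc = sqrt(7.98823)
uc = 2.8263

2.8263


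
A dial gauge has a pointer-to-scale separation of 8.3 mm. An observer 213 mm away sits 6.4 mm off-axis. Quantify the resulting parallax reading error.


error = h * offset / d
= 8.3 * 6.4 / 213
= 0.2494

0.2494


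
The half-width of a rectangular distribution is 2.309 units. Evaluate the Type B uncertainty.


u_B = half_width / sqrt(3)
u_B = 2.309 / 1.7320508
u_B = 1.3331

1.3331


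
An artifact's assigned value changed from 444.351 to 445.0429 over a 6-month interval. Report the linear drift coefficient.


rate = (v2 - v1) / months
= (445.0429 - 444.351) / 6
= 0.6919 / 6
= 0.1153

0.1153


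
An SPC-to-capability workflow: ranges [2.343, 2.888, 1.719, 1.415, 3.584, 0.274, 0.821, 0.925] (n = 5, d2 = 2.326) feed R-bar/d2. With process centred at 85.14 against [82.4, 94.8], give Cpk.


R_bar = (2.343 + 2.888 + 1.719 + 1.415 + 3.584 + 0.274 + 0.821 + 0.925) / 8 = 1.746125
sigma = R_bar / d2 = 1.746125 / 2.326 = 0.75069862
Cp = (USL - LSL)/(6*sigma) = (94.8 - 82.4)/(6*0.75069862) = 2.7530
Cpu = (94.8 - 85.14)/(3*0.75069862) = 4.2893
Cpl = (85.14 - 82.4)/(3*0.75069862) = 1.2166
Cpk = min(Cpu, Cpl) = 1.2166

1.2166


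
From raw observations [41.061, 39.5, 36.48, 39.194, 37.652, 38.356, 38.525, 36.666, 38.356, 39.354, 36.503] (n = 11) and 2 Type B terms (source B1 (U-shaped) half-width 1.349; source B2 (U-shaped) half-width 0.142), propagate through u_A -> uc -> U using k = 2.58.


mean = (41.061 + 39.5 + 36.48 + 39.194 + 37.652 + 38.356 + 38.525 + 36.666 + 38.356 + 39.354 + 36.503) / 11 = 38.33154545
s = sqrt(sum((x - mean)^2)/(n-1)) = 1.4370349
u_A = s / sqrt(n) = 1.4370349 / sqrt(11) = 0.43328232
u_B1 = 1.349 / sqrt(2) = 0.95388705
u_B2 = 0.142 / sqrt(2) = 0.10040916
uc = sqrt(0.43328232^2 + 0.95388705^2 + 0.10040916^2) = 1.0524809
U = k * uc = 2.58 * 1.0524809
U = 2.7154

2.7154


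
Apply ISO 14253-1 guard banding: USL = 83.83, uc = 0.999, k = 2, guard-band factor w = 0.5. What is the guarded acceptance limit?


U = k * uc = 2 * 0.999 = 1.998
guard band g = w * U = 0.5 * 1.998 = 0.999
AL = USL - g = 83.83 - 0.999
AL = 82.8310

82.8310


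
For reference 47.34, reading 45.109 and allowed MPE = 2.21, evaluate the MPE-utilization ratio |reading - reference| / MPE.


e = indication - reference = 45.109 - 47.34 = -2.2310
|e| = 2.2310
ratio = |e| / MPE = 2.2310 / 2.21
ratio = 1.0095

1.0095


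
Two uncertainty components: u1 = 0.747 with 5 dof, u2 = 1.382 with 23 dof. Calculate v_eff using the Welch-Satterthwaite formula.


uc = sqrt(u1^2 + u2^2) = sqrt(0.747^2 + 1.382^2) = 1.5709656
v_eff = uc^4 / (u1^4/v1 + u2^4/v2)
= 1.5709656^4 / (0.747^4/5 + 1.382^4/23)
= 6.0906929 / 0.22087523
v_eff = 27.5753

27.5753


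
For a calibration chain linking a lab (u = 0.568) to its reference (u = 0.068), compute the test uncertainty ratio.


TUR = u_lab / u_ref
= 0.568 / 0.068
= 8.3529

8.3529


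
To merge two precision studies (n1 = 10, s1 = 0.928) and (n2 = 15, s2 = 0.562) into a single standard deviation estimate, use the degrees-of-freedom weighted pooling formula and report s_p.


s_p = sqrt(((n1-1)*s1^2 + (n2-1)*s2^2) / (n1+n2-2))
numerator = (10-1)*0.928^2 + (15-1)*0.562^2 = 7.750656 + 4.421816 = 12.172472
denominator = 10 + 15 - 2 = 23
s_p^2 = 12.172472 / 23 = 0.52923791
s_p = sqrt(0.52923791) = 0.7275

0.7275


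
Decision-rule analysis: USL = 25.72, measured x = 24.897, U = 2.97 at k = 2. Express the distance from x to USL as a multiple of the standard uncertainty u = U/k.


u = U / k = 2.97 / 2 = 1.485
margin = |USL - x| = |25.72 - 24.897| = 0.823
z = margin / u = 0.823 / 1.485
z = 0.5542

0.5542


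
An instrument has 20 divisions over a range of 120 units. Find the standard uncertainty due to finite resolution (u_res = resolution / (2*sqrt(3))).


resolution = range / divisions
resolution = 120 / 20 = 6
u_res = resolution / (2*sqrt(3))
u_res = 6 / 3.4641016
u_res = 1.7321

1.7321


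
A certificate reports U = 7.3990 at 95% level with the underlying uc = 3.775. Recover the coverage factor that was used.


k = U / uc
k = 7.3990 / 3.775
k = 1.96

1.96


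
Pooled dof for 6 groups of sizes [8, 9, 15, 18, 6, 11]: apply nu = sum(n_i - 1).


nu = sum_i (n_i - 1)
nu = ((8 - 1) + (9 - 1) + (15 - 1) + (18 - 1) + (6 - 1) + (11 - 1))
nu = 7 + 8 + 14 + 17 + 5 + 10
nu = 61

61


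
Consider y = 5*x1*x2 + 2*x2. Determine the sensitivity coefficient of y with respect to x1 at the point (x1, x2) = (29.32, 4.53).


y = 5*x1*x2 + 2*x2
dy/dx1 = 5*x2
Evaluate at x2 = 4.53: c1 = 5 * 4.53
c1 = 22.6500

22.6500


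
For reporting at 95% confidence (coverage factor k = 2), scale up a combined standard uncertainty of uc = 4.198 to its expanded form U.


U = k * uc
U = 2 * 4.198
U = 8.3960

8.3960


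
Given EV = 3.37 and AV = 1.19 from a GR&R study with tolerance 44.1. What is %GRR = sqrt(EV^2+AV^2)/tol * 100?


GRR = sqrt(EV^2 + AV^2) = sqrt(3.37^2 + 1.19^2) = 3.5739334
%GRR = GRR / tol * 100 = 3.5739334 / 44.1 * 100
%GRR = 8.1042

8.1042


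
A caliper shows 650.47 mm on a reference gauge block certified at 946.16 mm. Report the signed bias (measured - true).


Systematic error = measured - true
= 650.47 - 946.16
= -295.6900

-295.6900


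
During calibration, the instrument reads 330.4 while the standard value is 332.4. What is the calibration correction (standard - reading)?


Correction = standard - reading
= 332.4 - 330.4
= 2.0000

2.0000


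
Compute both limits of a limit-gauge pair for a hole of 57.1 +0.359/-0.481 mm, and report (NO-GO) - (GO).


GO = nominal - lower_tol (smallest hole = maximum material condition)
GO = 57.1 - 0.481 = 56.619
NO-GO = nominal + upper_tol (largest hole = least material condition)
NO-GO = 57.1 + 0.359 = 57.459
spread = NO-GO - GO = 57.459 - 56.619 = 0.8400

0.8400


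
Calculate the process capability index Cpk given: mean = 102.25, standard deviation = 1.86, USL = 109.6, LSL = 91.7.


Cpu = (USL - mean) / (3*sigma) = (109.6 - 102.25) / (3*1.86) = 1.3172
Cpl = (mean - LSL) / (3*sigma) = (102.25 - 91.7) / (3*1.86) = 1.8907
Cpk = min(Cpu, Cpl) = 1.3172

1.3172


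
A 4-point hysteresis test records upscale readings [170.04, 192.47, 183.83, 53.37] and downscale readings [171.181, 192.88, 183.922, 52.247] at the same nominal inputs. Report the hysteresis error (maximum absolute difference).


|170.04 - 171.181| = 1.1410
|192.47 - 192.88| = 0.4100
|183.83 - 183.922| = 0.0920
|53.37 - 52.247| = 1.1230
hysteresis = max(diffs) = 1.1410

1.1410


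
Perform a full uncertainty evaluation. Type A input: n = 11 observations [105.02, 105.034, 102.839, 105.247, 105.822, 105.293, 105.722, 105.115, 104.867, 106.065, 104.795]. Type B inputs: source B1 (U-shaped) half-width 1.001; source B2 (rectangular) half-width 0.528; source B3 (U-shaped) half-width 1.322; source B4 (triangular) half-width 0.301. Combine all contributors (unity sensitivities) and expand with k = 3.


mean = (105.02 + 105.034 + 102.839 + 105.247 + 105.822 + 105.293 + 105.722 + 105.115 + 104.867 + 106.065 + 104.795) / 11 = 105.0744545
s = sqrt(sum((x - mean)^2)/(n-1)) = 0.8462558
u_A = s / sqrt(n) = 0.8462558 / sqrt(11) = 0.25515572
u_B1 = 1.001 / sqrt(2) = 0.70781389
u_B2 = 0.528 / sqrt(3) = 0.30484094
u_B3 = 1.322 / sqrt(2) = 0.93479516
u_B4 = 0.301 / sqrt(6) = 0.12288274
uc = sqrt(0.25515572^2 + 0.70781389^2 + 0.30484094^2 + 0.93479516^2 + 0.12288274^2) = 1.2441765
U = k * uc = 3 * 1.2441765
U = 3.7325

3.7325


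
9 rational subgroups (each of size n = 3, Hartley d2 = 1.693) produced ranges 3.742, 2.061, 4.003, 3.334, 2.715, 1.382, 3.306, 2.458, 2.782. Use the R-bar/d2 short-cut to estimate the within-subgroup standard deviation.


R_bar = (3.742 + 2.061 + 4.003 + 3.334 + 2.715 + 1.382 + 3.306 + 2.458 + 2.782) / 9
R_bar = 25.783 / 9 = 2.8647778
sigma_hat = R_bar / d2 = 2.8647778 / 1.693 = 1.6921

1.6921


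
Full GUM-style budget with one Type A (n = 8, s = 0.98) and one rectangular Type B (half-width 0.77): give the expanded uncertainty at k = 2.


u_A = s / sqrt(n) = 0.98 / sqrt(8) = 0.34648232
u_B = half_width / sqrt(3) = 0.77 / sqrt(3) = 0.44455971
uc = sqrt(u_A^2 + u_B^2) = sqrt(0.34648232^2 + 0.44455971^2) = 0.56363404
U = k * uc = 2 * 0.56363404
U = 1.1273

1.1273


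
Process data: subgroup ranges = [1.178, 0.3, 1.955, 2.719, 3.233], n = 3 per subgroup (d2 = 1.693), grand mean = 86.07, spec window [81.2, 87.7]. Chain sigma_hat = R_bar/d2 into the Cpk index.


R_bar = (1.178 + 0.3 + 1.955 + 2.719 + 3.233) / 5 = 1.877
sigma = R_bar / d2 = 1.877 / 1.693 = 1.1086828
Cp = (USL - LSL)/(6*sigma) = (87.7 - 81.2)/(6*1.1086828) = 0.9771
Cpu = (87.7 - 86.07)/(3*1.1086828) = 0.4901
Cpl = (86.07 - 81.2)/(3*1.1086828) = 1.4642
Cpk = min(Cpu, Cpl) = 0.4901

0.4901


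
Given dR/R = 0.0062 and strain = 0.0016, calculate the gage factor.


GF = (dR/R) / epsilon
= 0.0062 / 0.0016
= 3.8750

3.8750


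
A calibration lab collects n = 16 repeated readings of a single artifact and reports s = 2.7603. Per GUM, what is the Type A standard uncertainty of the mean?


u_A = s / sqrt(n)
u_A = 2.7603 / sqrt(16)
u_A = 2.7603 / 4
u_A = 0.6901

0.6901


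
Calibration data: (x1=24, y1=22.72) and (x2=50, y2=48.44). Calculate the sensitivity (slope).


slope = (y2 - y1) / (x2 - x1)
= (48.44 - 22.72) / (50 - 24)
= 25.7200 / 26
= 0.9892

0.9892


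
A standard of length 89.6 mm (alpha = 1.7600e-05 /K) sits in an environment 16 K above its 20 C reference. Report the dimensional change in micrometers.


dL = L * alpha * dT
= 89.6 * 1.7600e-05 * 16
= 0.0252314 mm
dL_um = 0.0252314 * 1000 = 25.2314 um

25.2314


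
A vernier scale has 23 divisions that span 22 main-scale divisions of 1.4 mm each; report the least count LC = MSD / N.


LC = MSD / n_div
= 1.4 / 23
= 0.0609

0.0609


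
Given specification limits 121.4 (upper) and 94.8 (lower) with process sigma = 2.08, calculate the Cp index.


Cp = (USL - LSL) / (6 * sigma)
= (121.4 - 94.8) / (6 * 2.08)
= 26.6000 / 12.4800
= 2.1314

2.1314


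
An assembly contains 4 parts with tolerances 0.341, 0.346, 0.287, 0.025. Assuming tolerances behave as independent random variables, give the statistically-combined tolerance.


RSS = sqrt(0.341^2 + 0.346^2 + 0.287^2 + 0.025^2)
= sqrt(0.318991)
= 0.5648

0.5648


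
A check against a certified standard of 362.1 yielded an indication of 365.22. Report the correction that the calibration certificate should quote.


Correction = standard - reading
= 362.1 - 365.22
= -3.1200

-3.1200


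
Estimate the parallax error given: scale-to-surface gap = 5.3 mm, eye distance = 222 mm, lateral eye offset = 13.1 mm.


error = h * offset / d
= 5.3 * 13.1 / 222
= 0.3127

0.3127


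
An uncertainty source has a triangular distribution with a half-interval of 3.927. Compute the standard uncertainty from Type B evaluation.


u_B = half_width / sqrt(6)
u_B = 3.927 / 2.4494897
u_B = 1.6032

1.6032


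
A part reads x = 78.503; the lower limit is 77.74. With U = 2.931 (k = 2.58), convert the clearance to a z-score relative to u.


u = U / k = 2.931 / 2.58 = 1.1360465
margin = |LSL - x| = |77.74 - 78.503| = 0.763
z = margin / u = 0.763 / 1.1360465
z = 0.6716

0.6716


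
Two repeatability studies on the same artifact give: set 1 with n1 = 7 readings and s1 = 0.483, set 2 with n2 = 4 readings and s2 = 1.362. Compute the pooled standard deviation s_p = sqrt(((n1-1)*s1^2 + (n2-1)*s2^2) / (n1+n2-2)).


s_p = sqrt(((n1-1)*s1^2 + (n2-1)*s2^2) / (n1+n2-2))
numerator = (7-1)*0.483^2 + (4-1)*1.362^2 = 1.399734 + 5.565132 = 6.964866
denominator = 7 + 4 - 2 = 9
s_p^2 = 6.964866 / 9 = 0.773874
s_p = sqrt(0.773874) = 0.8797

0.8797


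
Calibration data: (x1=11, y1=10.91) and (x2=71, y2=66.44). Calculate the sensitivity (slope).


slope = (y2 - y1) / (x2 - x1)
= (66.44 - 10.91) / (71 - 11)
= 55.5300 / 60
= 0.9255

0.9255


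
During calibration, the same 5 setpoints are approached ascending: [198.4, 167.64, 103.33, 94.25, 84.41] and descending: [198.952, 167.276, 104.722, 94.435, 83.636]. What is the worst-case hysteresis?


|198.4 - 198.952| = 0.5520
|167.64 - 167.276| = 0.3640
|103.33 - 104.722| = 1.3920
|94.25 - 94.435| = 0.1850
|84.41 - 83.636| = 0.7740
hysteresis = max(diffs) = 1.3920

1.3920


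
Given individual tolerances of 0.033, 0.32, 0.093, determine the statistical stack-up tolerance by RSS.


RSS = sqrt(0.033^2 + 0.32^2 + 0.093^2)
= sqrt(0.112138)
= 0.3349

0.3349


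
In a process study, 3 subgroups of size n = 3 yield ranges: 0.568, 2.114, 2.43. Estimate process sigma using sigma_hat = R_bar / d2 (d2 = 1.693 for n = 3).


R_bar = (0.568 + 2.114 + 2.43) / 3
R_bar = 5.112 / 3 = 1.704
sigma_hat = R_bar / d2 = 1.704 / 1.693 = 1.0065

1.0065


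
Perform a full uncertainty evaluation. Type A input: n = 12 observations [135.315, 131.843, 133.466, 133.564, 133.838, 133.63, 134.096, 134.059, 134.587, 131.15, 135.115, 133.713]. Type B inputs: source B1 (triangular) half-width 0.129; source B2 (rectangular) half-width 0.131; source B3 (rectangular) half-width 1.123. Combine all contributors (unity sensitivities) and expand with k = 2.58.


mean = (135.315 + 131.843 + 133.466 + 133.564 + 133.838 + 133.63 + 134.096 + 134.059 + 134.587 + 131.15 + 135.115 + 133.713) / 12 = 133.698
s = sqrt(sum((x - mean)^2)/(n-1)) = 1.195871
u_A = s / sqrt(n) = 1.195871 / sqrt(12) = 0.34521822
u_B1 = 0.129 / sqrt(6) = 0.052664029
u_B2 = 0.131 / sqrt(3) = 0.075632885
u_B3 = 1.123 / sqrt(3) = 0.64836435
uc = sqrt(0.34521822^2 + 0.052664029^2 + 0.075632885^2 + 0.64836435^2) = 0.74030114
U = k * uc = 2.58 * 0.74030114
U = 1.9100

1.9100


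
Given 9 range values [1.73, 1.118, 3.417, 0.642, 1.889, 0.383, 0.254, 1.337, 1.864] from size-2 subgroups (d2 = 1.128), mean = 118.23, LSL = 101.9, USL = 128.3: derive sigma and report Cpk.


R_bar = (1.73 + 1.118 + 3.417 + 0.642 + 1.889 + 0.383 + 0.254 + 1.337 + 1.864) / 9 = 1.4037778
sigma = R_bar / d2 = 1.4037778 / 1.128 = 1.2444839
Cp = (USL - LSL)/(6*sigma) = (128.3 - 101.9)/(6*1.2444839) = 3.5356
Cpu = (128.3 - 118.23)/(3*1.2444839) = 2.6972
Cpl = (118.23 - 101.9)/(3*1.2444839) = 4.3740
Cpk = min(Cpu, Cpl) = 2.6972

2.6972


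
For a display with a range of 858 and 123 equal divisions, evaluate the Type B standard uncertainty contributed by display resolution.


resolution = range / divisions
resolution = 858 / 123 = 6.9756098
u_res = resolution / (2*sqrt(3))
u_res = 6.9756098 / 3.4641016
u_res = 2.0137

2.0137


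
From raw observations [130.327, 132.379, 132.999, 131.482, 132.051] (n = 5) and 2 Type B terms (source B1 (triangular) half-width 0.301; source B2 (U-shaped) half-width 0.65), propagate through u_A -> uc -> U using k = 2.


mean = (130.327 + 132.379 + 132.999 + 131.482 + 132.051) / 5 = 131.8476
s = sqrt(sum((x - mean)^2)/(n-1)) = 1.0118507
u_A = s / sqrt(n) = 1.0118507 / sqrt(5) = 0.45251339
u_B1 = 0.301 / sqrt(6) = 0.12288274
u_B2 = 0.65 / sqrt(2) = 0.45961941
uc = sqrt(0.45251339^2 + 0.12288274^2 + 0.45961941^2) = 0.65659618
U = k * uc = 2 * 0.65659618
U = 1.3132

1.3132


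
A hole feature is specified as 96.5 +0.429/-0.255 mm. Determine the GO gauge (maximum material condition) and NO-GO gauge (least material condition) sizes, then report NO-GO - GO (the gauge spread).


GO = nominal - lower_tol (smallest hole = maximum material condition)
GO = 96.5 - 0.255 = 96.245
NO-GO = nominal + upper_tol (largest hole = least material condition)
NO-GO = 96.5 + 0.429 = 96.929
spread = NO-GO - GO = 96.929 - 96.245 = 0.6840

0.6840


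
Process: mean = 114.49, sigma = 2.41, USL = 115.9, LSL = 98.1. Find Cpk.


Cpu = (USL - mean) / (3*sigma) = (115.9 - 114.49) / (3*2.41) = 0.1950
Cpl = (mean - LSL) / (3*sigma) = (114.49 - 98.1) / (3*2.41) = 2.2669
Cpk = min(Cpu, Cpl) = 0.1950

0.1950


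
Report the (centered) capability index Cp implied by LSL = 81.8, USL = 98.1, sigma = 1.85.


Cp = (USL - LSL) / (6 * sigma)
= (98.1 - 81.8) / (6 * 1.85)
= 16.3000 / 11.1000
= 1.4685

1.4685


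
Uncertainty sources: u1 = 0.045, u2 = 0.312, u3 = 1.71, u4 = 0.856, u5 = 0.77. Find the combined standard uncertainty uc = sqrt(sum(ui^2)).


uc = sqrt(0.045^2 + 0.312^2 + 1.71^2 + 0.856^2 + 0.77^2)
uc = sqrt(4.349105)
uc = 2.0855

2.0855


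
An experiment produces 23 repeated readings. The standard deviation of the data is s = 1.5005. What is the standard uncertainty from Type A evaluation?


u_A = s / sqrt(n)
u_A = 1.5005 / sqrt(23)
u_A = 1.5005 / 4.7958315
u_A = 0.3129

0.3129


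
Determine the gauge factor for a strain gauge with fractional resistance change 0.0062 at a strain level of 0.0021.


GF = (dR/R) / epsilon
= 0.0062 / 0.0021
= 2.9524

2.9524


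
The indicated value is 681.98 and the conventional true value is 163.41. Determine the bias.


Systematic error = measured - true
= 681.98 - 163.41
= 518.5700

518.5700


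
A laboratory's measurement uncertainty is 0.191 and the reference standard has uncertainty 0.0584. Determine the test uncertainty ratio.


TUR = u_lab / u_ref
= 0.191 / 0.0584
= 3.2705

3.2705


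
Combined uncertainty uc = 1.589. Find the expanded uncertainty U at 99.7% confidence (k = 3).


U = k * uc
U = 3 * 1.589
U = 4.7670

4.7670


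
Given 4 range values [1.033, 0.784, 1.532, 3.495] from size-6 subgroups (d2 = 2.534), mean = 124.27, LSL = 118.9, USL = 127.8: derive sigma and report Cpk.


R_bar = (1.033 + 0.784 + 1.532 + 3.495) / 4 = 1.711
sigma = R_bar / d2 = 1.711 / 2.534 = 0.67521705
Cp = (USL - LSL)/(6*sigma) = (127.8 - 118.9)/(6*0.67521705) = 2.1968
Cpu = (127.8 - 124.27)/(3*0.67521705) = 1.7426
Cpl = (124.27 - 118.9)/(3*0.67521705) = 2.6510
Cpk = min(Cpu, Cpl) = 1.7426

1.7426


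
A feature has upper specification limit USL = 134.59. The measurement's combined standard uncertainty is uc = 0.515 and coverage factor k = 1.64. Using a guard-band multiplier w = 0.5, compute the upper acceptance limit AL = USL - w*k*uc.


U = k * uc = 1.64 * 0.515 = 0.8446
guard band g = w * U = 0.5 * 0.8446 = 0.4223
AL = USL - g = 134.59 - 0.4223
AL = 134.1677

134.1677


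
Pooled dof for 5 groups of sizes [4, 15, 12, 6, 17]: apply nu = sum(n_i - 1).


nu = sum_i (n_i - 1)
nu = ((4 - 1) + (15 - 1) + (12 - 1) + (6 - 1) + (17 - 1))
nu = 3 + 14 + 11 + 5 + 16
nu = 49

49


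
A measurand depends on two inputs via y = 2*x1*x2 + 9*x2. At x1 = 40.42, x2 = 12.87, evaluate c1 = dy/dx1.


y = 2*x1*x2 + 9*x2
dy/dx1 = 2*x2
Evaluate at x2 = 12.87: c1 = 2 * 12.87
c1 = 25.7400

25.7400


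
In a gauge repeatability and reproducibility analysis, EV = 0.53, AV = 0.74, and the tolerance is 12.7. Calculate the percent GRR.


GRR = sqrt(EV^2 + AV^2) = sqrt(0.53^2 + 0.74^2) = 0.91021975
%GRR = GRR / tol * 100 = 0.91021975 / 12.7 * 100
%GRR = 7.1671

7.1671


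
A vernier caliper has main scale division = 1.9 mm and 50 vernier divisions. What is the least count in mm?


LC = MSD / n_div
= 1.9 / 50
= 0.0380

0.0380


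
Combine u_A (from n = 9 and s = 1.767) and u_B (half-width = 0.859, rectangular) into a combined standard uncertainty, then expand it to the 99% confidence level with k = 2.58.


u_A = s / sqrt(n) = 1.767 / sqrt(9) = 0.589
u_B = half_width / sqrt(3) = 0.859 / sqrt(3) = 0.49594388
uc = sqrt(u_A^2 + u_B^2) = sqrt(0.589^2 + 0.49594388^2) = 0.76998788
U = k * uc = 2.58 * 0.76998788
U = 1.9866

1.9866


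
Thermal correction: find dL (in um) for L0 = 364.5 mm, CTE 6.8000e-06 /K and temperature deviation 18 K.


dL = L * alpha * dT
= 364.5 * 6.8000e-06 * 18
= 0.0446148 mm
dL_um = 0.0446148 * 1000 = 44.6148 um

44.6148


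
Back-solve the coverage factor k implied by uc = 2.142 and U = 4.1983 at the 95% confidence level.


k = U / uc
k = 4.1983 / 2.142
k = 1.96

1.96


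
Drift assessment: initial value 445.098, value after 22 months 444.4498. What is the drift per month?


rate = (v2 - v1) / months
= (444.4498 - 445.098) / 22
= -0.6482 / 22
= -0.0295

-0.0295


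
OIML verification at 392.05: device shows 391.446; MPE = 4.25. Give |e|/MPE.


e = indication - reference = 391.446 - 392.05 = -0.6040
|e| = 0.6040
ratio = |e| / MPE = 0.6040 / 4.25
ratio = 0.1421

0.1421


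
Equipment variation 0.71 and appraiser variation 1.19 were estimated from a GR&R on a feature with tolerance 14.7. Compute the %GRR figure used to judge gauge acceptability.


GRR = sqrt(EV^2 + AV^2) = sqrt(0.71^2 + 1.19^2) = 1.3857128
%GRR = GRR / tol * 100 = 1.3857128 / 14.7 * 100
%GRR = 9.4266

9.4266


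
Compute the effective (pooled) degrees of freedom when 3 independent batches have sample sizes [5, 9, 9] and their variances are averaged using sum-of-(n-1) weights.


nu = sum_i (n_i - 1)
nu = ((5 - 1) + (9 - 1) + (9 - 1))
nu = 4 + 8 + 8
nu = 20

20


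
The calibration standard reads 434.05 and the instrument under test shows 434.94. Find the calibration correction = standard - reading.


Correction = standard - reading
= 434.05 - 434.94
= -0.8900

-0.8900


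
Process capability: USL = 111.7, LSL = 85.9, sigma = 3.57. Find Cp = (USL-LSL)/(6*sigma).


Cp = (USL - LSL) / (6 * sigma)
= (111.7 - 85.9) / (6 * 3.57)
= 25.8000 / 21.4200
= 1.2045

1.2045


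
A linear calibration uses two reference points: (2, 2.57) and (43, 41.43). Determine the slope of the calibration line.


slope = (y2 - y1) / (x2 - x1)
= (41.43 - 2.57) / (43 - 2)
= 38.8600 / 41
= 0.9478

0.9478


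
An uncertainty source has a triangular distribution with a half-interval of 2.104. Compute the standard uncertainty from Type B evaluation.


u_B = half_width / sqrt(6)
u_B = 2.104 / 2.4494897
u_B = 0.8590

0.8590


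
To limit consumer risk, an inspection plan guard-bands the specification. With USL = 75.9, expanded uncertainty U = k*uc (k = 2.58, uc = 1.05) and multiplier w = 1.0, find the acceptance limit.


U = k * uc = 2.58 * 1.05 = 2.709
guard band g = w * U = 1.0 * 2.709 = 2.709
AL = USL - g = 75.9 - 2.709
AL = 73.1910

73.1910


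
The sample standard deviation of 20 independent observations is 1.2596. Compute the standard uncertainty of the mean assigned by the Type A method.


u_A = s / sqrt(n)
u_A = 1.2596 / sqrt(20)
u_A = 1.2596 / 4.472136
u_A = 0.2817

0.2817


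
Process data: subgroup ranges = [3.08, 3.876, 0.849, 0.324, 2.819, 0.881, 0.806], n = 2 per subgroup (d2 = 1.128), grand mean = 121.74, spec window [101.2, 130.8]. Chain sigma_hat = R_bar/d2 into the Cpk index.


R_bar = (3.08 + 3.876 + 0.849 + 0.324 + 2.819 + 0.881 + 0.806) / 7 = 1.805
sigma = R_bar / d2 = 1.805 / 1.128 = 1.6001773
Cp = (USL - LSL)/(6*sigma) = (130.8 - 101.2)/(6*1.6001773) = 3.0830
Cpu = (130.8 - 121.74)/(3*1.6001773) = 1.8873
Cpl = (121.74 - 101.2)/(3*1.6001773) = 4.2787
Cpk = min(Cpu, Cpl) = 1.8873

1.8873


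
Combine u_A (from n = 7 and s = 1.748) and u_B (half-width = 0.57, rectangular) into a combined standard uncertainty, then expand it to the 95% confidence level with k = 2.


u_A = s / sqrt(n) = 1.748 / sqrt(7) = 0.6606819
u_B = half_width / sqrt(3) = 0.57 / sqrt(3) = 0.32908965
uc = sqrt(u_A^2 + u_B^2) = sqrt(0.6606819^2 + 0.32908965^2) = 0.73810607
U = k * uc = 2 * 0.73810607
U = 1.4762

1.4762


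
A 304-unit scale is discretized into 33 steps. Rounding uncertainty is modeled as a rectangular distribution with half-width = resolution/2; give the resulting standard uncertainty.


resolution = range / divisions
resolution = 304 / 33 = 9.2121212
u_res = resolution / (2*sqrt(3))
u_res = 9.2121212 / 3.4641016
u_res = 2.6593

2.6593


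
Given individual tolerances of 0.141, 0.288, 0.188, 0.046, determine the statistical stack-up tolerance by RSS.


RSS = sqrt(0.141^2 + 0.288^2 + 0.188^2 + 0.046^2)
= sqrt(0.140285)
= 0.3745

0.3745


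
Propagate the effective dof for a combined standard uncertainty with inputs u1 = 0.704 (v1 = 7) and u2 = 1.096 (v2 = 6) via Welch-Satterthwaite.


uc = sqrt(u1^2 + u2^2) = sqrt(0.704^2 + 1.096^2) = 1.302625
v_eff = uc^4 / (u1^4/v1 + u2^4/v2)
= 1.302625^4 / (0.704^4/7 + 1.096^4/6)
= 2.8792385 / 0.27557739
v_eff = 10.4480

10.4480


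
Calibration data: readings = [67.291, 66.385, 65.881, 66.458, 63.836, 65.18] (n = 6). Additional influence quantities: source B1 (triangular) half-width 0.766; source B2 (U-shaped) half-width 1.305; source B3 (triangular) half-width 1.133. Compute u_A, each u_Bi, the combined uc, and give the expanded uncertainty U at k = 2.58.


mean = (67.291 + 66.385 + 65.881 + 66.458 + 63.836 + 65.18) / 6 = 65.8385
s = sqrt(sum((x - mean)^2)/(n-1)) = 1.203132
u_A = s / sqrt(n) = 1.203132 / sqrt(6) = 0.49117658
u_B1 = 0.766 / sqrt(6) = 0.31271819
u_B2 = 1.305 / sqrt(2) = 0.92277435
u_B3 = 1.133 / sqrt(6) = 0.46254531
uc = sqrt(0.49117658^2 + 0.31271819^2 + 0.92277435^2 + 0.46254531^2) = 1.1851193
U = k * uc = 2.58 * 1.1851193
U = 3.0576

3.0576


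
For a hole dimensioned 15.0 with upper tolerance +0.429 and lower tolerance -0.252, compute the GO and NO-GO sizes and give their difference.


GO = nominal - lower_tol (smallest hole = maximum material condition)
GO = 15.0 - 0.252 = 14.748
NO-GO = nominal + upper_tol (largest hole = least material condition)
NO-GO = 15.0 + 0.429 = 15.429
spread = NO-GO - GO = 15.429 - 14.748 = 0.6810

0.6810


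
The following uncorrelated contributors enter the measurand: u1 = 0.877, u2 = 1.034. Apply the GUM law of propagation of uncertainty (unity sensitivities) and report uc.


uc = sqrt(0.877^2 + 1.034^2)
uc = sqrt(1.838285)
uc = 1.3558

1.3558


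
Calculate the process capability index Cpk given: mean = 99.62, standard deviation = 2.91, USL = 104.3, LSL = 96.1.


Cpu = (USL - mean) / (3*sigma) = (104.3 - 99.62) / (3*2.91) = 0.5361
Cpl = (mean - LSL) / (3*sigma) = (99.62 - 96.1) / (3*2.91) = 0.4032
Cpk = min(Cpu, Cpl) = 0.4032

0.4032


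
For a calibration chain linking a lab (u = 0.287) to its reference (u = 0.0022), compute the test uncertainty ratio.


TUR = u_lab / u_ref
= 0.287 / 0.0022
= 130.4545

130.4545


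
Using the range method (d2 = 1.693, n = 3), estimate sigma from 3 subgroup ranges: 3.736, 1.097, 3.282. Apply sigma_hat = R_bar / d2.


R_bar = (3.736 + 1.097 + 3.282) / 3
R_bar = 8.115 / 3 = 2.705
sigma_hat = R_bar / d2 = 2.705 / 1.693 = 1.5978

1.5978


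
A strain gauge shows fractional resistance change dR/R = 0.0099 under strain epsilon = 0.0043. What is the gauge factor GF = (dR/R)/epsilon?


GF = (dR/R) / epsilon
= 0.0099 / 0.0043
= 2.3023

2.3023


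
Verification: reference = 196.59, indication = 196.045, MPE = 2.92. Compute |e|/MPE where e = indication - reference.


e = indication - reference = 196.045 - 196.59 = -0.5450
|e| = 0.5450
ratio = |e| / MPE = 0.5450 / 2.92
ratio = 0.1866

0.1866


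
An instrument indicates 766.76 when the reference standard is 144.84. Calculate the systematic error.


Systematic error = measured - true
= 766.76 - 144.84
= 621.9200

621.9200


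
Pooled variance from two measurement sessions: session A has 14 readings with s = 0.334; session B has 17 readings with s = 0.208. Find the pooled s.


s_p = sqrt(((n1-1)*s1^2 + (n2-1)*s2^2) / (n1+n2-2))
numerator = (14-1)*0.334^2 + (17-1)*0.208^2 = 1.450228 + 0.692224 = 2.142452
denominator = 14 + 17 - 2 = 29
s_p^2 = 2.142452 / 29 = 0.073877655
s_p = sqrt(0.073877655) = 0.2718

0.2718


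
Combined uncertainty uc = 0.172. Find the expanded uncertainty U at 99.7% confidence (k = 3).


U = k * uc
U = 3 * 0.172
U = 0.5160

0.5160


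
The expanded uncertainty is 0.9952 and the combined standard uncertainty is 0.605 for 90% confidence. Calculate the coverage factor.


k = U / uc
k = 0.9952 / 0.605
k = 1.645

1.645


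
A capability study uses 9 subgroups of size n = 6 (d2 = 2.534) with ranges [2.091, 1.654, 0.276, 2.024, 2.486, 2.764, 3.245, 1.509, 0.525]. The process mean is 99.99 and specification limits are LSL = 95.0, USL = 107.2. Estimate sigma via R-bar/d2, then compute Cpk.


R_bar = (2.091 + 1.654 + 0.276 + 2.024 + 2.486 + 2.764 + 3.245 + 1.509 + 0.525) / 9 = 1.8415556
sigma = R_bar / d2 = 1.8415556 / 2.534 = 0.7267386
Cp = (USL - LSL)/(6*sigma) = (107.2 - 95.0)/(6*0.7267386) = 2.7979
Cpu = (107.2 - 99.99)/(3*0.7267386) = 3.3070
Cpl = (99.99 - 95.0)/(3*0.7267386) = 2.2888
Cpk = min(Cpu, Cpl) = 2.2888

2.2888


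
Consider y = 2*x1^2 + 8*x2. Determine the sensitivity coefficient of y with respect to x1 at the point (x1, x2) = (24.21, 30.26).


y = 2*x1^2 + 8*x2
dy/dx1 = 2*2*x1
Evaluate at x1 = 24.21: c1 = 4 * 24.21
c1 = 96.8400

96.8400


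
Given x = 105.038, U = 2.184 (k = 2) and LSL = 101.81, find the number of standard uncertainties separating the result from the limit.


u = U / k = 2.184 / 2 = 1.092
margin = |LSL - x| = |101.81 - 105.038| = 3.228
z = margin / u = 3.228 / 1.092
z = 2.9560

2.9560


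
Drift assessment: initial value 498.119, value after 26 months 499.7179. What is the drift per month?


rate = (v2 - v1) / months
= (499.7179 - 498.119) / 26
= 1.5989 / 26
= 0.0615

0.0615


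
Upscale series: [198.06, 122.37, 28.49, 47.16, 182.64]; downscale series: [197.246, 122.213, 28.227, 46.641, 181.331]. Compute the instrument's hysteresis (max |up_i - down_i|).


|198.06 - 197.246| = 0.8140
|122.37 - 122.213| = 0.1570
|28.49 - 28.227| = 0.2630
|47.16 - 46.641| = 0.5190
|182.64 - 181.331| = 1.3090
hysteresis = max(diffs) = 1.3090

1.3090


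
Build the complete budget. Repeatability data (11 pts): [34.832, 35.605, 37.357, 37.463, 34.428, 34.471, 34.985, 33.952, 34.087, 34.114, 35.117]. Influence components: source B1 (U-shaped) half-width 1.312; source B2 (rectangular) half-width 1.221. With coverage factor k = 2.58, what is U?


mean = (34.832 + 35.605 + 37.357 + 37.463 + 34.428 + 34.471 + 34.985 + 33.952 + 34.087 + 34.114 + 35.117) / 11 = 35.12827273
s = sqrt(sum((x - mean)^2)/(n-1)) = 1.2317825
u_A = s / sqrt(n) = 1.2317825 / sqrt(11) = 0.3713964
u_B1 = 1.312 / sqrt(2) = 0.9277241
u_B2 = 1.221 / sqrt(3) = 0.70494468
uc = sqrt(0.3713964^2 + 0.9277241^2 + 0.70494468^2) = 1.2229286
U = k * uc = 2.58 * 1.2229286
U = 3.1552

3.1552


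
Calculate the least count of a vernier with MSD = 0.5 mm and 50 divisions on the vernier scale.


LC = MSD / n_div
= 0.5 / 50
= 0.0100

0.0100


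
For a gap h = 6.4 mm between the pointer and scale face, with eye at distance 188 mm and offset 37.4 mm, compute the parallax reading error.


error = h * offset / d
= 6.4 * 37.4 / 188
= 1.2732

1.2732


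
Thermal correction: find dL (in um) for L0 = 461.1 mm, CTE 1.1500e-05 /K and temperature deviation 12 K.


dL = L * alpha * dT
= 461.1 * 1.1500e-05 * 12
= 0.0636318 mm
dL_um = 0.0636318 * 1000 = 63.6318 um

63.6318


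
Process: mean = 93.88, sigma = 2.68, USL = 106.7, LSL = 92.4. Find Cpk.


Cpu = (USL - mean) / (3*sigma) = (106.7 - 93.88) / (3*2.68) = 1.5945
Cpl = (mean - LSL) / (3*sigma) = (93.88 - 92.4) / (3*2.68) = 0.1841
Cpk = min(Cpu, Cpl) = 0.1841

0.1841


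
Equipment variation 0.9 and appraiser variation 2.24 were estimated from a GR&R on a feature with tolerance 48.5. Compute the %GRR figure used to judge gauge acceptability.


GRR = sqrt(EV^2 + AV^2) = sqrt(0.9^2 + 2.24^2) = 2.4140423
%GRR = GRR / tol * 100 = 2.4140423 / 48.5 * 100
%GRR = 4.9774

4.9774


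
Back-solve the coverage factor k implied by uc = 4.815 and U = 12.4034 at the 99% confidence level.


k = U / uc
k = 12.4034 / 4.815
k = 2.576

2.576


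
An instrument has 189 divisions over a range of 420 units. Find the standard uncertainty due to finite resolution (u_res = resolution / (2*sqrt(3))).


resolution = range / divisions
resolution = 420 / 189 = 2.2222222
u_res = resolution / (2*sqrt(3))
u_res = 2.2222222 / 3.4641016
u_res = 0.6415

0.6415


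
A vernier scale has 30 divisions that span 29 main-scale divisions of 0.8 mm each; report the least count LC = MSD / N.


LC = MSD / n_div
= 0.8 / 30
= 0.0267

0.0267


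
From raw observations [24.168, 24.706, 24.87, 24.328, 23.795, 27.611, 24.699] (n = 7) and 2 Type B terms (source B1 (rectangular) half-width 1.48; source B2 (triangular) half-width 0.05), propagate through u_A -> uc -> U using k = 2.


mean = (24.168 + 24.706 + 24.87 + 24.328 + 23.795 + 27.611 + 24.699) / 7 = 24.88242857
s = sqrt(sum((x - mean)^2)/(n-1)) = 1.2589897
u_A = s / sqrt(n) = 1.2589897 / sqrt(7) = 0.47585338
u_B1 = 1.48 / sqrt(3) = 0.8544784
u_B2 = 0.05 / sqrt(6) = 0.020412415
uc = sqrt(0.47585338^2 + 0.8544784^2 + 0.020412415^2) = 0.97825684
U = k * uc = 2 * 0.97825684
U = 1.9565

1.9565


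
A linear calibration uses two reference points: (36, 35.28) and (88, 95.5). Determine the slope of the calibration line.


slope = (y2 - y1) / (x2 - x1)
= (95.5 - 35.28) / (88 - 36)
= 60.2200 / 52
= 1.1581

1.1581


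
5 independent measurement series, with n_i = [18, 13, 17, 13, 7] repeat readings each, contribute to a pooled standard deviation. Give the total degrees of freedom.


nu = sum_i (n_i - 1)
nu = ((18 - 1) + (13 - 1) + (17 - 1) + (13 - 1) + (7 - 1))
nu = 17 + 12 + 16 + 12 + 6
nu = 63

63


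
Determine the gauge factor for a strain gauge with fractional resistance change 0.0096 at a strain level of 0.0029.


GF = (dR/R) / epsilon
= 0.0096 / 0.0029
= 3.3103

3.3103
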